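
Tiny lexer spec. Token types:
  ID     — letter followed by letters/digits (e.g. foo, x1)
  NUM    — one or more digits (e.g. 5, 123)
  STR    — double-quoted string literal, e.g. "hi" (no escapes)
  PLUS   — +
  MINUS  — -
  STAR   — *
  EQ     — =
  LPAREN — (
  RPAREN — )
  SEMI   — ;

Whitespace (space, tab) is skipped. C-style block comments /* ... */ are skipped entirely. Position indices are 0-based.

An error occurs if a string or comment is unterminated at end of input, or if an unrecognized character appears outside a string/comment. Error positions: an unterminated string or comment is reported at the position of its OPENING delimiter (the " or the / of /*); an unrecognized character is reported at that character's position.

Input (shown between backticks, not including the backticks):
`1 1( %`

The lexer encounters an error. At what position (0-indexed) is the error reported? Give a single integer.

Answer: 5

Derivation:
pos=0: emit NUM '1' (now at pos=1)
pos=2: emit NUM '1' (now at pos=3)
pos=3: emit LPAREN '('
pos=5: ERROR — unrecognized char '%'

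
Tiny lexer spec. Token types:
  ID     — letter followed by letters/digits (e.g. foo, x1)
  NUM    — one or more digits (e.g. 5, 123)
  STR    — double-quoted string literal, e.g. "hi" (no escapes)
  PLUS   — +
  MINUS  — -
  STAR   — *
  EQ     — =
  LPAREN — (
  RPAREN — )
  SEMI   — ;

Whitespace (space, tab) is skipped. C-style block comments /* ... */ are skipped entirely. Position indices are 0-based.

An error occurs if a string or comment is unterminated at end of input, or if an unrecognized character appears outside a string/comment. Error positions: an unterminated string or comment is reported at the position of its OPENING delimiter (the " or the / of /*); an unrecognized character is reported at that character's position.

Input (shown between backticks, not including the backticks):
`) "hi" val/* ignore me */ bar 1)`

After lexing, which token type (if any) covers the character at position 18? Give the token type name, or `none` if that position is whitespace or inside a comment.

pos=0: emit RPAREN ')'
pos=2: enter STRING mode
pos=2: emit STR "hi" (now at pos=6)
pos=7: emit ID 'val' (now at pos=10)
pos=10: enter COMMENT mode (saw '/*')
exit COMMENT mode (now at pos=25)
pos=26: emit ID 'bar' (now at pos=29)
pos=30: emit NUM '1' (now at pos=31)
pos=31: emit RPAREN ')'
DONE. 6 tokens: [RPAREN, STR, ID, ID, NUM, RPAREN]
Position 18: char is 'e' -> none

Answer: none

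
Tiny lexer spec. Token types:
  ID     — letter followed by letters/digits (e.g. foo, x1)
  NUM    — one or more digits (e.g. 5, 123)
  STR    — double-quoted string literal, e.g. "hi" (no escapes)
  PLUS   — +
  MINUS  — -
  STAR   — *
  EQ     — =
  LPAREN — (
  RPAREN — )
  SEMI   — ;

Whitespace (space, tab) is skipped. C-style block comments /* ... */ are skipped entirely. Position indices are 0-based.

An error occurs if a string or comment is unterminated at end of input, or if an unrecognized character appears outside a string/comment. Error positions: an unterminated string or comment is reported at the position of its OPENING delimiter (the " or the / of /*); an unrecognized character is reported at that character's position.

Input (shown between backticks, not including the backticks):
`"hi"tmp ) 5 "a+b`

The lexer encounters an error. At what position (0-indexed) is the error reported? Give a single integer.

Answer: 12

Derivation:
pos=0: enter STRING mode
pos=0: emit STR "hi" (now at pos=4)
pos=4: emit ID 'tmp' (now at pos=7)
pos=8: emit RPAREN ')'
pos=10: emit NUM '5' (now at pos=11)
pos=12: enter STRING mode
pos=12: ERROR — unterminated string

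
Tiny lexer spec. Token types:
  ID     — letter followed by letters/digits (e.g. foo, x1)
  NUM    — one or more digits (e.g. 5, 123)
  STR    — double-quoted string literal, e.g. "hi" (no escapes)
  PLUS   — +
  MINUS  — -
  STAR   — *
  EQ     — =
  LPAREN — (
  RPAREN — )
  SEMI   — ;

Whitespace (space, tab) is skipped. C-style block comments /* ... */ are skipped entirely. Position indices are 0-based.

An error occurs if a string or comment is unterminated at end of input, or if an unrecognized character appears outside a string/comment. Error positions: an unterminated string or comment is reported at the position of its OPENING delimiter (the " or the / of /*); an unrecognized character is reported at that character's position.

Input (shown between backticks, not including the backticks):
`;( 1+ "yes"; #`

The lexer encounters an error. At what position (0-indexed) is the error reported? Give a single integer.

pos=0: emit SEMI ';'
pos=1: emit LPAREN '('
pos=3: emit NUM '1' (now at pos=4)
pos=4: emit PLUS '+'
pos=6: enter STRING mode
pos=6: emit STR "yes" (now at pos=11)
pos=11: emit SEMI ';'
pos=13: ERROR — unrecognized char '#'

Answer: 13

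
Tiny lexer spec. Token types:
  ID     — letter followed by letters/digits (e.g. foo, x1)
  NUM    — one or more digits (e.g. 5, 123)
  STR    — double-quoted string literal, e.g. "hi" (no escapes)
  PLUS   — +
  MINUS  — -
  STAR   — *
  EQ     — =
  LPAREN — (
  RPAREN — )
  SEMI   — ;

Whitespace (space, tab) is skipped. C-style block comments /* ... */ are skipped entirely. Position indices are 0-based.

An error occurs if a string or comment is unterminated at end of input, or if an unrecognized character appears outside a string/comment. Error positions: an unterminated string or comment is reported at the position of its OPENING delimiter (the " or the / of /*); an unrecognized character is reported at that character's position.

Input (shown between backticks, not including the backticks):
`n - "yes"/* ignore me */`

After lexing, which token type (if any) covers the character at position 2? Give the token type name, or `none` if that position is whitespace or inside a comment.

pos=0: emit ID 'n' (now at pos=1)
pos=2: emit MINUS '-'
pos=4: enter STRING mode
pos=4: emit STR "yes" (now at pos=9)
pos=9: enter COMMENT mode (saw '/*')
exit COMMENT mode (now at pos=24)
DONE. 3 tokens: [ID, MINUS, STR]
Position 2: char is '-' -> MINUS

Answer: MINUS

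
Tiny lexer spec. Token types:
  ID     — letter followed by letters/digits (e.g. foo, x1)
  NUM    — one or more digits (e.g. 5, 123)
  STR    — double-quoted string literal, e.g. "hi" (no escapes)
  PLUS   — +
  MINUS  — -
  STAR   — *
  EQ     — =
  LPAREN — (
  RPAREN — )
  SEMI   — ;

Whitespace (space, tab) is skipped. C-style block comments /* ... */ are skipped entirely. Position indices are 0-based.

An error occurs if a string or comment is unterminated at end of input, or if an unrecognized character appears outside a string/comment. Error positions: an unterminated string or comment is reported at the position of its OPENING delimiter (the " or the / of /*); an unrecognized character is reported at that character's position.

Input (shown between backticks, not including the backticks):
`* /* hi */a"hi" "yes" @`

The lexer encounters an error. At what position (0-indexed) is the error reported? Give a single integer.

pos=0: emit STAR '*'
pos=2: enter COMMENT mode (saw '/*')
exit COMMENT mode (now at pos=10)
pos=10: emit ID 'a' (now at pos=11)
pos=11: enter STRING mode
pos=11: emit STR "hi" (now at pos=15)
pos=16: enter STRING mode
pos=16: emit STR "yes" (now at pos=21)
pos=22: ERROR — unrecognized char '@'

Answer: 22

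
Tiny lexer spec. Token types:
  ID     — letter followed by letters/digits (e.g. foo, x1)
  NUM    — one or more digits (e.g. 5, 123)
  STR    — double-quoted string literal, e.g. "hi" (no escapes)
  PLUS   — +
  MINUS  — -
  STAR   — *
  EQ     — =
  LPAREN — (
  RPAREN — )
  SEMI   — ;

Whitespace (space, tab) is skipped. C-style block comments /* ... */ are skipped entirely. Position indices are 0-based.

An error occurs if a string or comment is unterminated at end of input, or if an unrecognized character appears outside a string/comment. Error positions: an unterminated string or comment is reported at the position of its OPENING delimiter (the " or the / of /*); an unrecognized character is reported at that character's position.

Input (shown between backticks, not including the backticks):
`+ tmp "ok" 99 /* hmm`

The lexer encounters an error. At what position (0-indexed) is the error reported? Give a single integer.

Answer: 14

Derivation:
pos=0: emit PLUS '+'
pos=2: emit ID 'tmp' (now at pos=5)
pos=6: enter STRING mode
pos=6: emit STR "ok" (now at pos=10)
pos=11: emit NUM '99' (now at pos=13)
pos=14: enter COMMENT mode (saw '/*')
pos=14: ERROR — unterminated comment (reached EOF)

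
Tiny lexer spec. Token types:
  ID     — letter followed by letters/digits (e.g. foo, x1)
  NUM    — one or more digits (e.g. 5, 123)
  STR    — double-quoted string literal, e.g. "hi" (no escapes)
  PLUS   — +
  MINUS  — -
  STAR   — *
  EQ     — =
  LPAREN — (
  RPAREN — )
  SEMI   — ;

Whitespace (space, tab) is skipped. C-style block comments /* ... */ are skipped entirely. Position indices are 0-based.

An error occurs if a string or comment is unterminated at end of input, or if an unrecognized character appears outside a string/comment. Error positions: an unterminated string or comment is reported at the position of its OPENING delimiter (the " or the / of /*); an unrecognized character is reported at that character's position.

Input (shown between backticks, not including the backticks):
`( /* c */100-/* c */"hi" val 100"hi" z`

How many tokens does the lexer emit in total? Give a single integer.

Answer: 8

Derivation:
pos=0: emit LPAREN '('
pos=2: enter COMMENT mode (saw '/*')
exit COMMENT mode (now at pos=9)
pos=9: emit NUM '100' (now at pos=12)
pos=12: emit MINUS '-'
pos=13: enter COMMENT mode (saw '/*')
exit COMMENT mode (now at pos=20)
pos=20: enter STRING mode
pos=20: emit STR "hi" (now at pos=24)
pos=25: emit ID 'val' (now at pos=28)
pos=29: emit NUM '100' (now at pos=32)
pos=32: enter STRING mode
pos=32: emit STR "hi" (now at pos=36)
pos=37: emit ID 'z' (now at pos=38)
DONE. 8 tokens: [LPAREN, NUM, MINUS, STR, ID, NUM, STR, ID]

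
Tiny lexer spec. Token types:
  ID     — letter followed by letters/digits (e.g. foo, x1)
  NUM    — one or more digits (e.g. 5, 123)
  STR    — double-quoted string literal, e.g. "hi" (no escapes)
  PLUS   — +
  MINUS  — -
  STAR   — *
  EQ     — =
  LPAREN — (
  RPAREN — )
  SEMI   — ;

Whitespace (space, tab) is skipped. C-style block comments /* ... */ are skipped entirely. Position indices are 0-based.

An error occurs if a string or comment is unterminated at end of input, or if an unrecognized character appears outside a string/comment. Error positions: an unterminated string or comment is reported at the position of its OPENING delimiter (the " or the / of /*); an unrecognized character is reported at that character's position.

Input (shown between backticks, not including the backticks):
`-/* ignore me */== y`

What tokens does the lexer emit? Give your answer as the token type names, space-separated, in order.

pos=0: emit MINUS '-'
pos=1: enter COMMENT mode (saw '/*')
exit COMMENT mode (now at pos=16)
pos=16: emit EQ '='
pos=17: emit EQ '='
pos=19: emit ID 'y' (now at pos=20)
DONE. 4 tokens: [MINUS, EQ, EQ, ID]

Answer: MINUS EQ EQ ID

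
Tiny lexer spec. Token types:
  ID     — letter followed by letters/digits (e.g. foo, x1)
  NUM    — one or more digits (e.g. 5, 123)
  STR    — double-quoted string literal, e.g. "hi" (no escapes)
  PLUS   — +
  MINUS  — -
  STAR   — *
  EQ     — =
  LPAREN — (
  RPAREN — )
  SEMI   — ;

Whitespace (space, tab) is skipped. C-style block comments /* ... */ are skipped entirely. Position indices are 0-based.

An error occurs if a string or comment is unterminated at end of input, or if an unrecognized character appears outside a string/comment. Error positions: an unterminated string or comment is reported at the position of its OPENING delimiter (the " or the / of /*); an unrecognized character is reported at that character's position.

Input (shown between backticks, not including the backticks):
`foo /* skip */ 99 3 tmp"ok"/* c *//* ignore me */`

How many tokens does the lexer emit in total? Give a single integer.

pos=0: emit ID 'foo' (now at pos=3)
pos=4: enter COMMENT mode (saw '/*')
exit COMMENT mode (now at pos=14)
pos=15: emit NUM '99' (now at pos=17)
pos=18: emit NUM '3' (now at pos=19)
pos=20: emit ID 'tmp' (now at pos=23)
pos=23: enter STRING mode
pos=23: emit STR "ok" (now at pos=27)
pos=27: enter COMMENT mode (saw '/*')
exit COMMENT mode (now at pos=34)
pos=34: enter COMMENT mode (saw '/*')
exit COMMENT mode (now at pos=49)
DONE. 5 tokens: [ID, NUM, NUM, ID, STR]

Answer: 5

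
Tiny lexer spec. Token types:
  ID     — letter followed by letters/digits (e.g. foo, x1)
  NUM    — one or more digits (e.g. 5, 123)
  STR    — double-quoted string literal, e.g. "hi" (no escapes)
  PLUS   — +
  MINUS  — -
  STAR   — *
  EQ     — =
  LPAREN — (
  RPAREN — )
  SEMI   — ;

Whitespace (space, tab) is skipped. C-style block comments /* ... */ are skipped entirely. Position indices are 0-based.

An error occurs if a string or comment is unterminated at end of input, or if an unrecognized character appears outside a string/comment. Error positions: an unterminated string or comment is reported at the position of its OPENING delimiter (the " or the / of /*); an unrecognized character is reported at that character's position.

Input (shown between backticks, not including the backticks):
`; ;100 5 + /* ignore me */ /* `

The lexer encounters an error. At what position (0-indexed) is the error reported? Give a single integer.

pos=0: emit SEMI ';'
pos=2: emit SEMI ';'
pos=3: emit NUM '100' (now at pos=6)
pos=7: emit NUM '5' (now at pos=8)
pos=9: emit PLUS '+'
pos=11: enter COMMENT mode (saw '/*')
exit COMMENT mode (now at pos=26)
pos=27: enter COMMENT mode (saw '/*')
pos=27: ERROR — unterminated comment (reached EOF)

Answer: 27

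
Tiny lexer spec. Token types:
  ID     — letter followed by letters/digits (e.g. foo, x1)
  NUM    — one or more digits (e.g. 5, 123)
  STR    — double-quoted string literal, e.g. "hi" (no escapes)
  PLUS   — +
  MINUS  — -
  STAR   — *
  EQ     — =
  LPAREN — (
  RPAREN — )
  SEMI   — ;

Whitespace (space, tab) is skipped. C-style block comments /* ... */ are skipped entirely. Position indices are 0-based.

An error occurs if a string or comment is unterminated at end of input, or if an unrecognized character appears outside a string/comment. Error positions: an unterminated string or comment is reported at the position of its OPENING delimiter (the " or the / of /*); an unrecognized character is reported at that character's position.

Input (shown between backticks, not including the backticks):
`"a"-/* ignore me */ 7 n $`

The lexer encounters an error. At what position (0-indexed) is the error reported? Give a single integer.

Answer: 24

Derivation:
pos=0: enter STRING mode
pos=0: emit STR "a" (now at pos=3)
pos=3: emit MINUS '-'
pos=4: enter COMMENT mode (saw '/*')
exit COMMENT mode (now at pos=19)
pos=20: emit NUM '7' (now at pos=21)
pos=22: emit ID 'n' (now at pos=23)
pos=24: ERROR — unrecognized char '$'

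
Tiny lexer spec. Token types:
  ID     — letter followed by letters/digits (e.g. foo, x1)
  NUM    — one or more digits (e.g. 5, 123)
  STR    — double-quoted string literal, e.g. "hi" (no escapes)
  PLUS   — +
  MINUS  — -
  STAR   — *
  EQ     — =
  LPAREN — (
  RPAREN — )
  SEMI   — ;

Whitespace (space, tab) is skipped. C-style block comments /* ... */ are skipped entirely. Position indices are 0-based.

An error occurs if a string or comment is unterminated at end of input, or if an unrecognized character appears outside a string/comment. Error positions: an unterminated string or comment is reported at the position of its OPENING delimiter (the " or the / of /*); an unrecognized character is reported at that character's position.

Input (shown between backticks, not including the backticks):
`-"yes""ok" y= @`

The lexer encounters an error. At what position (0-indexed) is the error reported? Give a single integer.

Answer: 14

Derivation:
pos=0: emit MINUS '-'
pos=1: enter STRING mode
pos=1: emit STR "yes" (now at pos=6)
pos=6: enter STRING mode
pos=6: emit STR "ok" (now at pos=10)
pos=11: emit ID 'y' (now at pos=12)
pos=12: emit EQ '='
pos=14: ERROR — unrecognized char '@'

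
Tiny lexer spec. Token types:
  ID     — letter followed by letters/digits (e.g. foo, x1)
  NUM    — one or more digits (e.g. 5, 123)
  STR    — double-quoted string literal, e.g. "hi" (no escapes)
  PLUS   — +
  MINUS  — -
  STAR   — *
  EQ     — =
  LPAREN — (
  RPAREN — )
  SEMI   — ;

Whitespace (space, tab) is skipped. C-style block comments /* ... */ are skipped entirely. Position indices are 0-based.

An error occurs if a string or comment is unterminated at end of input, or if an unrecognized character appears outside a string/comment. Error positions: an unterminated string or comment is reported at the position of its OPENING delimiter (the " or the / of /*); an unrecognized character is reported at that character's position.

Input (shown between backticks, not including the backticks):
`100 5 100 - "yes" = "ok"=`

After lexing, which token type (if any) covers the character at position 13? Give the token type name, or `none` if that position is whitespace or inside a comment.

pos=0: emit NUM '100' (now at pos=3)
pos=4: emit NUM '5' (now at pos=5)
pos=6: emit NUM '100' (now at pos=9)
pos=10: emit MINUS '-'
pos=12: enter STRING mode
pos=12: emit STR "yes" (now at pos=17)
pos=18: emit EQ '='
pos=20: enter STRING mode
pos=20: emit STR "ok" (now at pos=24)
pos=24: emit EQ '='
DONE. 8 tokens: [NUM, NUM, NUM, MINUS, STR, EQ, STR, EQ]
Position 13: char is 'y' -> STR

Answer: STR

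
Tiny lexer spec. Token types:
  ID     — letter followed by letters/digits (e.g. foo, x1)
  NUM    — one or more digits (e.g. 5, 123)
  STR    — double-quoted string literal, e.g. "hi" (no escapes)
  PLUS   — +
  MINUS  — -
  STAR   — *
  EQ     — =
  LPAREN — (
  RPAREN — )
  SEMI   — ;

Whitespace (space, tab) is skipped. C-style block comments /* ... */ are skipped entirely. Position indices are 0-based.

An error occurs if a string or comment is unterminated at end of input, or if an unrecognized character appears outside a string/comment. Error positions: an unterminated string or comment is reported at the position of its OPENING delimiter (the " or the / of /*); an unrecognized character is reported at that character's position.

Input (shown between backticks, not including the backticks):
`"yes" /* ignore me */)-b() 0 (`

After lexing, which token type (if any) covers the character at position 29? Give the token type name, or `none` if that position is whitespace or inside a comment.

Answer: LPAREN

Derivation:
pos=0: enter STRING mode
pos=0: emit STR "yes" (now at pos=5)
pos=6: enter COMMENT mode (saw '/*')
exit COMMENT mode (now at pos=21)
pos=21: emit RPAREN ')'
pos=22: emit MINUS '-'
pos=23: emit ID 'b' (now at pos=24)
pos=24: emit LPAREN '('
pos=25: emit RPAREN ')'
pos=27: emit NUM '0' (now at pos=28)
pos=29: emit LPAREN '('
DONE. 8 tokens: [STR, RPAREN, MINUS, ID, LPAREN, RPAREN, NUM, LPAREN]
Position 29: char is '(' -> LPAREN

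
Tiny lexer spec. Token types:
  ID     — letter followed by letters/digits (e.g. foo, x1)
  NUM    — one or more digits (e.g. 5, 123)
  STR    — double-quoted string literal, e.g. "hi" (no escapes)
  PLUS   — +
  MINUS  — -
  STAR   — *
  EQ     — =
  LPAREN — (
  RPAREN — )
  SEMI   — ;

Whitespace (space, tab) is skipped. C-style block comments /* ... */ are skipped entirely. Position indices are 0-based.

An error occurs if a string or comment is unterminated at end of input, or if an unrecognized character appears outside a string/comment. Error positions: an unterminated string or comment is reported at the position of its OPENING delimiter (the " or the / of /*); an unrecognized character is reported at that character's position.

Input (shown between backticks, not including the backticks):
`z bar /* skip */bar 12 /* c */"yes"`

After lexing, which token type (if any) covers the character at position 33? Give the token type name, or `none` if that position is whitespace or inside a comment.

Answer: STR

Derivation:
pos=0: emit ID 'z' (now at pos=1)
pos=2: emit ID 'bar' (now at pos=5)
pos=6: enter COMMENT mode (saw '/*')
exit COMMENT mode (now at pos=16)
pos=16: emit ID 'bar' (now at pos=19)
pos=20: emit NUM '12' (now at pos=22)
pos=23: enter COMMENT mode (saw '/*')
exit COMMENT mode (now at pos=30)
pos=30: enter STRING mode
pos=30: emit STR "yes" (now at pos=35)
DONE. 5 tokens: [ID, ID, ID, NUM, STR]
Position 33: char is 's' -> STR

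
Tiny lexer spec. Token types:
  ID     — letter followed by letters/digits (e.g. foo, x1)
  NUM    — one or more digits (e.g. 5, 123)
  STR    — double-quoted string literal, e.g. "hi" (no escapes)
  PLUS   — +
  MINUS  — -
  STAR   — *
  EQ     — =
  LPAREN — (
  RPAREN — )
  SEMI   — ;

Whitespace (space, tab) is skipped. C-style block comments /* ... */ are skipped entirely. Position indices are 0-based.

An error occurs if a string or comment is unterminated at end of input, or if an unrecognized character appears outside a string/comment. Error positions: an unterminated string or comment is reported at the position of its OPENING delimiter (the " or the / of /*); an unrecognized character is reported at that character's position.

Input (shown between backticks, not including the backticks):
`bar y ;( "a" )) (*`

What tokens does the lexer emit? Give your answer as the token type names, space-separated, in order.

pos=0: emit ID 'bar' (now at pos=3)
pos=4: emit ID 'y' (now at pos=5)
pos=6: emit SEMI ';'
pos=7: emit LPAREN '('
pos=9: enter STRING mode
pos=9: emit STR "a" (now at pos=12)
pos=13: emit RPAREN ')'
pos=14: emit RPAREN ')'
pos=16: emit LPAREN '('
pos=17: emit STAR '*'
DONE. 9 tokens: [ID, ID, SEMI, LPAREN, STR, RPAREN, RPAREN, LPAREN, STAR]

Answer: ID ID SEMI LPAREN STR RPAREN RPAREN LPAREN STAR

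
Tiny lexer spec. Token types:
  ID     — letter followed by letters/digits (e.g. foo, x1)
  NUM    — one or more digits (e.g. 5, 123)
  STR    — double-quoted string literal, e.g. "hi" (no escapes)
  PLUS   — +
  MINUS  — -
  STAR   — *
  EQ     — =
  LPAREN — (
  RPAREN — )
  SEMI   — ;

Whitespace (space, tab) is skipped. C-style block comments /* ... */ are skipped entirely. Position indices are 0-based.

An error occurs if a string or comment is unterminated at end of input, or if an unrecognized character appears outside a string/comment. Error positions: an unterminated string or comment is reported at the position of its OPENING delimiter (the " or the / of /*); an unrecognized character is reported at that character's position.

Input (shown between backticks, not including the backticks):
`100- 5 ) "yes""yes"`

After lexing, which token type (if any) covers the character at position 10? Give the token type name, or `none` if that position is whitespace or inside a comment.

pos=0: emit NUM '100' (now at pos=3)
pos=3: emit MINUS '-'
pos=5: emit NUM '5' (now at pos=6)
pos=7: emit RPAREN ')'
pos=9: enter STRING mode
pos=9: emit STR "yes" (now at pos=14)
pos=14: enter STRING mode
pos=14: emit STR "yes" (now at pos=19)
DONE. 6 tokens: [NUM, MINUS, NUM, RPAREN, STR, STR]
Position 10: char is 'y' -> STR

Answer: STR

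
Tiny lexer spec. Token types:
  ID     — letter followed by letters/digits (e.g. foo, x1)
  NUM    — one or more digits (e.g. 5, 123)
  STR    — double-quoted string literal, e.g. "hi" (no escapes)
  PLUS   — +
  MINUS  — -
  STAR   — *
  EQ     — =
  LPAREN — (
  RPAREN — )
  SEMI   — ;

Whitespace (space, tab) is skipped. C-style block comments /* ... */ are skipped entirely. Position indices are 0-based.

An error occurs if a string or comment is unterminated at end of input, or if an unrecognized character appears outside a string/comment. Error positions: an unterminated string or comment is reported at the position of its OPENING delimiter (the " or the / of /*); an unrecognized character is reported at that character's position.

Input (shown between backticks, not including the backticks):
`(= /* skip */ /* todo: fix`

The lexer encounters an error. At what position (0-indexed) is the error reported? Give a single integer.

pos=0: emit LPAREN '('
pos=1: emit EQ '='
pos=3: enter COMMENT mode (saw '/*')
exit COMMENT mode (now at pos=13)
pos=14: enter COMMENT mode (saw '/*')
pos=14: ERROR — unterminated comment (reached EOF)

Answer: 14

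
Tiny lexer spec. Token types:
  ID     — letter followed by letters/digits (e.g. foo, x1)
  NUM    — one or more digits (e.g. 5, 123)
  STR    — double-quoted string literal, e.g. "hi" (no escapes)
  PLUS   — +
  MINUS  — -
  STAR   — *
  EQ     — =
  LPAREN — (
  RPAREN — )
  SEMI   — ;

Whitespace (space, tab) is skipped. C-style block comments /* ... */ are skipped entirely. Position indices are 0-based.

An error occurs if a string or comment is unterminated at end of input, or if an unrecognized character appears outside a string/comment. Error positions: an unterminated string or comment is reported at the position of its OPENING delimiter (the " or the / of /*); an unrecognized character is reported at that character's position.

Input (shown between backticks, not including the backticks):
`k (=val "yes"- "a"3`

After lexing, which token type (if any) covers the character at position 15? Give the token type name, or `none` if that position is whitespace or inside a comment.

pos=0: emit ID 'k' (now at pos=1)
pos=2: emit LPAREN '('
pos=3: emit EQ '='
pos=4: emit ID 'val' (now at pos=7)
pos=8: enter STRING mode
pos=8: emit STR "yes" (now at pos=13)
pos=13: emit MINUS '-'
pos=15: enter STRING mode
pos=15: emit STR "a" (now at pos=18)
pos=18: emit NUM '3' (now at pos=19)
DONE. 8 tokens: [ID, LPAREN, EQ, ID, STR, MINUS, STR, NUM]
Position 15: char is '"' -> STR

Answer: STR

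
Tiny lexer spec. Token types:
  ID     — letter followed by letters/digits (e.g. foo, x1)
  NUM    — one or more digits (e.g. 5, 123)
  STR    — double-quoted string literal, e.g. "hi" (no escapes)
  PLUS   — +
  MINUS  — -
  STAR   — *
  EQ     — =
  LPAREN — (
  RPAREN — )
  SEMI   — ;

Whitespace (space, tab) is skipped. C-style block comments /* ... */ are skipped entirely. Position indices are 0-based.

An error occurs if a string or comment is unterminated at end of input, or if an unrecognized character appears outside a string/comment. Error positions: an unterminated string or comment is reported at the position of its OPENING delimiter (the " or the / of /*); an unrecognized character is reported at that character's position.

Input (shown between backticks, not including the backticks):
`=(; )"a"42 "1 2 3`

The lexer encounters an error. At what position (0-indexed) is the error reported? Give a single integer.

Answer: 11

Derivation:
pos=0: emit EQ '='
pos=1: emit LPAREN '('
pos=2: emit SEMI ';'
pos=4: emit RPAREN ')'
pos=5: enter STRING mode
pos=5: emit STR "a" (now at pos=8)
pos=8: emit NUM '42' (now at pos=10)
pos=11: enter STRING mode
pos=11: ERROR — unterminated string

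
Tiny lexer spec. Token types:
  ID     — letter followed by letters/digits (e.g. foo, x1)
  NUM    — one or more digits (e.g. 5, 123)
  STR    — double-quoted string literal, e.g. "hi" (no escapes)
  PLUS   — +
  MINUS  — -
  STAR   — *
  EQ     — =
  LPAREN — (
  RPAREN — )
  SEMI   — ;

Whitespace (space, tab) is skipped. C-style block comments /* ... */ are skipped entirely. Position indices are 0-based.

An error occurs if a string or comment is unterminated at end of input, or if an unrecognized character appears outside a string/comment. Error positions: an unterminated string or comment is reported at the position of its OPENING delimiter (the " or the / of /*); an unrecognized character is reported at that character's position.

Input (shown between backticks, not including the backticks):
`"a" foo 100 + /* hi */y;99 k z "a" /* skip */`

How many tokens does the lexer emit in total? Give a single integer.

pos=0: enter STRING mode
pos=0: emit STR "a" (now at pos=3)
pos=4: emit ID 'foo' (now at pos=7)
pos=8: emit NUM '100' (now at pos=11)
pos=12: emit PLUS '+'
pos=14: enter COMMENT mode (saw '/*')
exit COMMENT mode (now at pos=22)
pos=22: emit ID 'y' (now at pos=23)
pos=23: emit SEMI ';'
pos=24: emit NUM '99' (now at pos=26)
pos=27: emit ID 'k' (now at pos=28)
pos=29: emit ID 'z' (now at pos=30)
pos=31: enter STRING mode
pos=31: emit STR "a" (now at pos=34)
pos=35: enter COMMENT mode (saw '/*')
exit COMMENT mode (now at pos=45)
DONE. 10 tokens: [STR, ID, NUM, PLUS, ID, SEMI, NUM, ID, ID, STR]

Answer: 10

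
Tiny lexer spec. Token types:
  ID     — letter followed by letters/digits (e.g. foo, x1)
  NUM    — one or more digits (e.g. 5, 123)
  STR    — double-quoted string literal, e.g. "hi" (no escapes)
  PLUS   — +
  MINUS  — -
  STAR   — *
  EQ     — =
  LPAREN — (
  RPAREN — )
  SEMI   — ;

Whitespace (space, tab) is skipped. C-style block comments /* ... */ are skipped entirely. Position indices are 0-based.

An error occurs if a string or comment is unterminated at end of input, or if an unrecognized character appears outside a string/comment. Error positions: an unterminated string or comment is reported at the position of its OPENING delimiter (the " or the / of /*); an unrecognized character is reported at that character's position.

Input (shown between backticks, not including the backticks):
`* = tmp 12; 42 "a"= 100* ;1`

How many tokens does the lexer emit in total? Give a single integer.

Answer: 12

Derivation:
pos=0: emit STAR '*'
pos=2: emit EQ '='
pos=4: emit ID 'tmp' (now at pos=7)
pos=8: emit NUM '12' (now at pos=10)
pos=10: emit SEMI ';'
pos=12: emit NUM '42' (now at pos=14)
pos=15: enter STRING mode
pos=15: emit STR "a" (now at pos=18)
pos=18: emit EQ '='
pos=20: emit NUM '100' (now at pos=23)
pos=23: emit STAR '*'
pos=25: emit SEMI ';'
pos=26: emit NUM '1' (now at pos=27)
DONE. 12 tokens: [STAR, EQ, ID, NUM, SEMI, NUM, STR, EQ, NUM, STAR, SEMI, NUM]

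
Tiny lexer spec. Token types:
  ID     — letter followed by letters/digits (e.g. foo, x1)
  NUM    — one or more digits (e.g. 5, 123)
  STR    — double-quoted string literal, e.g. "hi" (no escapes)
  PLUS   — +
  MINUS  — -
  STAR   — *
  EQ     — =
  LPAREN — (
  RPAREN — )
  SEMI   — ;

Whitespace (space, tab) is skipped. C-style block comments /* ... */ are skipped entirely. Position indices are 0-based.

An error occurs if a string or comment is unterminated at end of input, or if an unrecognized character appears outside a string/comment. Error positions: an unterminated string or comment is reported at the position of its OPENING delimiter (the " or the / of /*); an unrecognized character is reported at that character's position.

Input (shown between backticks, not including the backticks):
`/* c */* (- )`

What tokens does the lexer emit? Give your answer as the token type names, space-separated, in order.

Answer: STAR LPAREN MINUS RPAREN

Derivation:
pos=0: enter COMMENT mode (saw '/*')
exit COMMENT mode (now at pos=7)
pos=7: emit STAR '*'
pos=9: emit LPAREN '('
pos=10: emit MINUS '-'
pos=12: emit RPAREN ')'
DONE. 4 tokens: [STAR, LPAREN, MINUS, RPAREN]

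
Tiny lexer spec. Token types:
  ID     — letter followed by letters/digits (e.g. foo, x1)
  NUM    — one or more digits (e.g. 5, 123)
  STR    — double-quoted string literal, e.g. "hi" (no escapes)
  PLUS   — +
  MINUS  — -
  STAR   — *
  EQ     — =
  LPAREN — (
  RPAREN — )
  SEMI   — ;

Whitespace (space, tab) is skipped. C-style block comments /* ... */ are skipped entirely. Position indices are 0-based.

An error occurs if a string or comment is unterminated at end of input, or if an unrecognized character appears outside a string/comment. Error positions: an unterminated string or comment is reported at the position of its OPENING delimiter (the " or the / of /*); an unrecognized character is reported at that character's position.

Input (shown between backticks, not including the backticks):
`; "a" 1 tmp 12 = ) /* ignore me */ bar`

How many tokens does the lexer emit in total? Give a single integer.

Answer: 8

Derivation:
pos=0: emit SEMI ';'
pos=2: enter STRING mode
pos=2: emit STR "a" (now at pos=5)
pos=6: emit NUM '1' (now at pos=7)
pos=8: emit ID 'tmp' (now at pos=11)
pos=12: emit NUM '12' (now at pos=14)
pos=15: emit EQ '='
pos=17: emit RPAREN ')'
pos=19: enter COMMENT mode (saw '/*')
exit COMMENT mode (now at pos=34)
pos=35: emit ID 'bar' (now at pos=38)
DONE. 8 tokens: [SEMI, STR, NUM, ID, NUM, EQ, RPAREN, ID]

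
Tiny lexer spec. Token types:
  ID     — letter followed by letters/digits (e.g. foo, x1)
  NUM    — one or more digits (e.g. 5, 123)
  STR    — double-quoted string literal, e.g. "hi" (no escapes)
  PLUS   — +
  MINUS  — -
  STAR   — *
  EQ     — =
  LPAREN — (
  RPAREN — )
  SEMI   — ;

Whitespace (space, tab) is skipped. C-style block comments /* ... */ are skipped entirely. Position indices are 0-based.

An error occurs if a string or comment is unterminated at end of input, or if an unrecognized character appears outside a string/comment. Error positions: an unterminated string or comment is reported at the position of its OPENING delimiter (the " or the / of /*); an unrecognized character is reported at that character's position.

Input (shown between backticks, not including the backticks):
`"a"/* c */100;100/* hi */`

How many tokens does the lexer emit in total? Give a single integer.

Answer: 4

Derivation:
pos=0: enter STRING mode
pos=0: emit STR "a" (now at pos=3)
pos=3: enter COMMENT mode (saw '/*')
exit COMMENT mode (now at pos=10)
pos=10: emit NUM '100' (now at pos=13)
pos=13: emit SEMI ';'
pos=14: emit NUM '100' (now at pos=17)
pos=17: enter COMMENT mode (saw '/*')
exit COMMENT mode (now at pos=25)
DONE. 4 tokens: [STR, NUM, SEMI, NUM]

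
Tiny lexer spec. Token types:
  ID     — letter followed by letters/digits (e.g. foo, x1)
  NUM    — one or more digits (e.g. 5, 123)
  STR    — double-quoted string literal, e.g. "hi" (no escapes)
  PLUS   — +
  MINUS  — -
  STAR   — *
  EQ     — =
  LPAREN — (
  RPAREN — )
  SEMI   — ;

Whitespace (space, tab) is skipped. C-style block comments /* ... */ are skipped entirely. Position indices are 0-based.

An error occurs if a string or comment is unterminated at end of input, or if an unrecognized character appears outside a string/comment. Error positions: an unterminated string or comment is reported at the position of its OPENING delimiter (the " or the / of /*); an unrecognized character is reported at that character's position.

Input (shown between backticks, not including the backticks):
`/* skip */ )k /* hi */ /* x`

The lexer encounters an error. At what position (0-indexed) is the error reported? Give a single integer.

pos=0: enter COMMENT mode (saw '/*')
exit COMMENT mode (now at pos=10)
pos=11: emit RPAREN ')'
pos=12: emit ID 'k' (now at pos=13)
pos=14: enter COMMENT mode (saw '/*')
exit COMMENT mode (now at pos=22)
pos=23: enter COMMENT mode (saw '/*')
pos=23: ERROR — unterminated comment (reached EOF)

Answer: 23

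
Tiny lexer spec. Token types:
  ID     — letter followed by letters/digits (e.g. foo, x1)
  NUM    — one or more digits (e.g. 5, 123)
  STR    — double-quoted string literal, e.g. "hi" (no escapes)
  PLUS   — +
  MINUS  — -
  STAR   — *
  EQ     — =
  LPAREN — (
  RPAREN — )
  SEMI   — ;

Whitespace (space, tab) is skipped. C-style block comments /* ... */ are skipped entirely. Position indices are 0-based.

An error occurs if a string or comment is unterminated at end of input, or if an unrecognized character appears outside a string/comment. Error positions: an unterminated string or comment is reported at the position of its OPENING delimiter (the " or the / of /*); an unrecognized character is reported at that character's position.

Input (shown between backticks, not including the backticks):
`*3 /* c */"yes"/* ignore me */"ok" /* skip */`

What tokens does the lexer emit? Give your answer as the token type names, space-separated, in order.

pos=0: emit STAR '*'
pos=1: emit NUM '3' (now at pos=2)
pos=3: enter COMMENT mode (saw '/*')
exit COMMENT mode (now at pos=10)
pos=10: enter STRING mode
pos=10: emit STR "yes" (now at pos=15)
pos=15: enter COMMENT mode (saw '/*')
exit COMMENT mode (now at pos=30)
pos=30: enter STRING mode
pos=30: emit STR "ok" (now at pos=34)
pos=35: enter COMMENT mode (saw '/*')
exit COMMENT mode (now at pos=45)
DONE. 4 tokens: [STAR, NUM, STR, STR]

Answer: STAR NUM STR STR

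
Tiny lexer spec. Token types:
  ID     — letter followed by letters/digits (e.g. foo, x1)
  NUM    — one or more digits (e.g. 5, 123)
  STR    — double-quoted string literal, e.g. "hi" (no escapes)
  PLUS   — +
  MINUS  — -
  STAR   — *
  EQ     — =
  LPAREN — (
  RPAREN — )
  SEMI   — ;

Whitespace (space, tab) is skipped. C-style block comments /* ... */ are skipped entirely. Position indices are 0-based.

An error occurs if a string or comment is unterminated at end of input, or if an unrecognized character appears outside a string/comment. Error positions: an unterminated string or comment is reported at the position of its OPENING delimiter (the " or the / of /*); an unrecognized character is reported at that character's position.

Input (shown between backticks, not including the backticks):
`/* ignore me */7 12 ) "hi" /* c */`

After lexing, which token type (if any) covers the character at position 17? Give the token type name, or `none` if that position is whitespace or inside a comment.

Answer: NUM

Derivation:
pos=0: enter COMMENT mode (saw '/*')
exit COMMENT mode (now at pos=15)
pos=15: emit NUM '7' (now at pos=16)
pos=17: emit NUM '12' (now at pos=19)
pos=20: emit RPAREN ')'
pos=22: enter STRING mode
pos=22: emit STR "hi" (now at pos=26)
pos=27: enter COMMENT mode (saw '/*')
exit COMMENT mode (now at pos=34)
DONE. 4 tokens: [NUM, NUM, RPAREN, STR]
Position 17: char is '1' -> NUM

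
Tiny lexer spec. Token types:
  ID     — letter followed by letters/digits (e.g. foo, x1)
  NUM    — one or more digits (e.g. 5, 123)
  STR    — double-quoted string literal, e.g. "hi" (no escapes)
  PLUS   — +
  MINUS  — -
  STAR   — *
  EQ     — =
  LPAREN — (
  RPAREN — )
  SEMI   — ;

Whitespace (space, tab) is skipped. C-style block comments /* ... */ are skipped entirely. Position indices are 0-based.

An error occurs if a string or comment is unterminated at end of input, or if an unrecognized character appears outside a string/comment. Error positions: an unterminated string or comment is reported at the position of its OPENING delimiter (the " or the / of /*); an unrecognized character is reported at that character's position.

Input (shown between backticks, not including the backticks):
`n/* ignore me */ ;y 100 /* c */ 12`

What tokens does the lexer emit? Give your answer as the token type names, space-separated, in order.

pos=0: emit ID 'n' (now at pos=1)
pos=1: enter COMMENT mode (saw '/*')
exit COMMENT mode (now at pos=16)
pos=17: emit SEMI ';'
pos=18: emit ID 'y' (now at pos=19)
pos=20: emit NUM '100' (now at pos=23)
pos=24: enter COMMENT mode (saw '/*')
exit COMMENT mode (now at pos=31)
pos=32: emit NUM '12' (now at pos=34)
DONE. 5 tokens: [ID, SEMI, ID, NUM, NUM]

Answer: ID SEMI ID NUM NUM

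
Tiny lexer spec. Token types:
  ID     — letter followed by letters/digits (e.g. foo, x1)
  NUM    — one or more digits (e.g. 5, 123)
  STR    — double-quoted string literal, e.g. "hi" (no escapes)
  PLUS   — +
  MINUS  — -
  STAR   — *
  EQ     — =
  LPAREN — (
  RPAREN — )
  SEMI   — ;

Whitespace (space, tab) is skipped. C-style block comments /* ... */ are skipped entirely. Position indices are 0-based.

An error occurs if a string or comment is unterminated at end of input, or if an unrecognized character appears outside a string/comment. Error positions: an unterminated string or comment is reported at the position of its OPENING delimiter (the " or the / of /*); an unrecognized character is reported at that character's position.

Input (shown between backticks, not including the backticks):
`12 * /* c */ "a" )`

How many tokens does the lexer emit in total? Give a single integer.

Answer: 4

Derivation:
pos=0: emit NUM '12' (now at pos=2)
pos=3: emit STAR '*'
pos=5: enter COMMENT mode (saw '/*')
exit COMMENT mode (now at pos=12)
pos=13: enter STRING mode
pos=13: emit STR "a" (now at pos=16)
pos=17: emit RPAREN ')'
DONE. 4 tokens: [NUM, STAR, STR, RPAREN]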